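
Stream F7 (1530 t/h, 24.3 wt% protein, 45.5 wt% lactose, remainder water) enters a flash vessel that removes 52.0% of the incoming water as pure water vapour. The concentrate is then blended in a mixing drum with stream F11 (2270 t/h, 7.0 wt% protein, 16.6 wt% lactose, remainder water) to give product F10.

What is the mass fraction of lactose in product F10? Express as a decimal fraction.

0.301

Vapour removed = 0.520×0.302×1530 = 240.27 t/h; concentrate = 1289.7 t/h.
lactose reaching the mixer = 696.15 (from concentrate) + 2270×0.166 = 1073 t/h.
Product flow = 1289.7 + 2270 = 3559.7 t/h; lactose fraction = 0.301.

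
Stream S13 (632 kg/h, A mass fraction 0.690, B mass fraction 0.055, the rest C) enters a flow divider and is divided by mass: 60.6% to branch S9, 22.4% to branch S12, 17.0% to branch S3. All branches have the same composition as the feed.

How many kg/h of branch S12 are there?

Branch S12 flow = 0.224×632 = 141.57 kg/h.

141.6 kg/h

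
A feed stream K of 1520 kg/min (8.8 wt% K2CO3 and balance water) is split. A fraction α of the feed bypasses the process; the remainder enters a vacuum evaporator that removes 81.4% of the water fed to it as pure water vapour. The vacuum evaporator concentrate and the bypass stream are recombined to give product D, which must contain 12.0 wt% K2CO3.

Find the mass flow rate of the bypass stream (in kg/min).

All 1520×0.088 = 133.76 kg/min of K2CO3 reaches D, so D = 133.76/0.120 = 1114.7 kg/min and vapour = 405.33 kg/min.
The evaporator receives (1−α)·1520 of feed at 0.912 water and removes 0.814 of that water:
0.814×0.912×(1−α)×1520 = 405.33
(1−α) = 405.33/1128.4 = 0.3592;  α = 0.6408.
Bypass flow = 0.6408×1520 = 974 kg/min.

974 kg/min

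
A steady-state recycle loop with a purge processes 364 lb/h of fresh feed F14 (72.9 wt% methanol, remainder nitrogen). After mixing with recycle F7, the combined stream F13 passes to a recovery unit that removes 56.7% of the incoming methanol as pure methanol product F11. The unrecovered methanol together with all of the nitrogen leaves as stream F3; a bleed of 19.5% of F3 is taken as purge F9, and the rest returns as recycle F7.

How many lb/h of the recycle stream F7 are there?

nitrogen enters only via F14 and leaves only via the purge: 364×0.271 = 0.195×(nitrogen in F3), and the recovery unit passes all nitrogen, so nitrogen in F13 = nitrogen in F3 = 505.87 lb/h.
methanol in F13: m_A = 364×0.729 + (1−0.195)·(1−0.567)·m_A, so m_A = 265.36/0.6514 = 407.34 lb/h.
F3 = (1−0.567)×407.34 + 505.87 = 682.25 lb/h.
Recycle F7 = (1−0.195)×682.25 = 549.21 lb/h.

549.2 lb/h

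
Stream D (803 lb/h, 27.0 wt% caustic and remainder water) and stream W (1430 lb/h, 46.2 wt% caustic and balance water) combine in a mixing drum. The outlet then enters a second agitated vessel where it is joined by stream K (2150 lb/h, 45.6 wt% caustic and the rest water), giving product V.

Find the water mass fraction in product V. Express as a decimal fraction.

0.576

Overall, product flow = 4383 lb/h.
water in = 803×0.730 + 1430×0.538 + 2150×0.544 = 2525.1 lb/h.
water fraction in V = 0.576.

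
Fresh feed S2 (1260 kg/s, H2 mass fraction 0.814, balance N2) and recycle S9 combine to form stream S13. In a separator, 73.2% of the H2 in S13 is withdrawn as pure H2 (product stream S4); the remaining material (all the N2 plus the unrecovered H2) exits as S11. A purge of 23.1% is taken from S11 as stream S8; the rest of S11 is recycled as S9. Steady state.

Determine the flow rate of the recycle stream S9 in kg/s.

N2 enters only via S2 and leaves only via the purge: 1260×0.186 = 0.231×(N2 in S11), and the separator passes all N2, so N2 in S13 = N2 in S11 = 1014.5 kg/s.
H2 in S13: m_A = 1260×0.814 + (1−0.231)·(1−0.732)·m_A, so m_A = 1025.6/0.7939 = 1291.9 kg/s.
S11 = (1−0.732)×1291.9 + 1014.5 = 1360.8 kg/s.
Recycle S9 = (1−0.231)×1360.8 = 1046.4 kg/s.

1046 kg/s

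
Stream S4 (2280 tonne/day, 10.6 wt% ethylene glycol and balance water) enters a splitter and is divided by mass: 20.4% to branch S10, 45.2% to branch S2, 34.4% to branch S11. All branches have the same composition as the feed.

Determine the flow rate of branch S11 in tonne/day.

Branch S11 flow = 0.344×2280 = 784.32 tonne/day.

784.3 tonne/day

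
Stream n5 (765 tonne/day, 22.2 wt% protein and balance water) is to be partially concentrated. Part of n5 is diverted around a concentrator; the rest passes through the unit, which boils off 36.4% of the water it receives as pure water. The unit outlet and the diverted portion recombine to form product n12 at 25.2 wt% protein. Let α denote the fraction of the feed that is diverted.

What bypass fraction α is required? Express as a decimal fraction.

All 765×0.222 = 169.83 tonne/day of protein reaches n12, so n12 = 169.83/0.252 = 673.93 tonne/day and vapour = 91.071 tonne/day.
The evaporator receives (1−α)·765 of feed at 0.778 water and removes 0.364 of that water:
0.364×0.778×(1−α)×765 = 91.071
(1−α) = 91.071/216.64 = 0.4204;  α = 0.5796.

0.580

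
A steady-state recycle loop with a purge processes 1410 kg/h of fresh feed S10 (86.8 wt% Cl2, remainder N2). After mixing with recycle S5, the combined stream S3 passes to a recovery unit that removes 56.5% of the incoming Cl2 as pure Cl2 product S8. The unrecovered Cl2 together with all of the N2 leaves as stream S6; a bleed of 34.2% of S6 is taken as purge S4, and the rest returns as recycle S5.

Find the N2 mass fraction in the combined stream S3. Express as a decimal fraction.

0.2409

N2 enters only via S10 and leaves only via the purge: 1410×0.132 = 0.342×(N2 in S6), and the recovery unit passes all N2, so N2 in S3 = N2 in S6 = 544.21 kg/h.
Cl2 in S3: m_A = 1410×0.868 + (1−0.342)·(1−0.565)·m_A, so m_A = 1223.9/0.7138 = 1714.7 kg/h.
S3 = 1714.7 + 544.21 = 2258.9 kg/h.
N2 fraction in S3 = 544.21/2258.9 = 0.2409.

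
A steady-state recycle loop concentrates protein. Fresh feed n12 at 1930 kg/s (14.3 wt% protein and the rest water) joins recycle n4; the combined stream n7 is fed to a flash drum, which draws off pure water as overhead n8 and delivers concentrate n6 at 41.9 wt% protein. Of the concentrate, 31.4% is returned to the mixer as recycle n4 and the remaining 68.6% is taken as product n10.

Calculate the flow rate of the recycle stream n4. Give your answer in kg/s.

301.5 kg/s

Overall protein balance (none leaves overhead): protein in fresh feed = protein in product, i.e. 1930×0.143 = (1−0.314)·n6·0.419.
n6 = 275.99/(0.419×0.686) = 960.19 kg/s.
Recycle n4 = 0.314×960.19 = 301.5 kg/s.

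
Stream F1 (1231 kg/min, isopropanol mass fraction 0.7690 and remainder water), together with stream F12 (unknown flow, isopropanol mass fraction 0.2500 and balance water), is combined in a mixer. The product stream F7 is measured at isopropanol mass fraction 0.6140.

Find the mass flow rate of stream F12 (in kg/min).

524.2 kg/min

Let F12 be the unknown flow. Total out = 1231 + F12.
isopropanol balance: 946.64 + 0.250·F12 = 0.614·(1231 + F12)
(0.250 − 0.614)·F12 = 0.614×1231 − 946.64 = -190.81
F12 = -190.81 / -0.364 = 524.19 kg/min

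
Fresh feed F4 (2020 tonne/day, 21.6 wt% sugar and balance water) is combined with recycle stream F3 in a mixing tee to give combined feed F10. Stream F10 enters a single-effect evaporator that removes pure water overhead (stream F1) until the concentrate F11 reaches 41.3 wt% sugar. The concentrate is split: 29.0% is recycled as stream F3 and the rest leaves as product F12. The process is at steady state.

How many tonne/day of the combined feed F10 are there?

2452 tonne/day

Overall sugar balance (none leaves overhead): sugar in fresh feed = sugar in product, i.e. 2020×0.216 = (1−0.290)·F11·0.413.
F11 = 436.32/(0.413×0.710) = 1488 tonne/day.
Recycle F3 = 0.290×1488 = 431.51 tonne/day.
Combined feed F10 = 2020 + 431.51 = 2451.5 tonne/day.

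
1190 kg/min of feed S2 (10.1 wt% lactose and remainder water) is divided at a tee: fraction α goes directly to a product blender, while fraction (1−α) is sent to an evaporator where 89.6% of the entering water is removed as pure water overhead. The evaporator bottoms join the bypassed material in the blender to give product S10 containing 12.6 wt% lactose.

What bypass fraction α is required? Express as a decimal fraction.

0.754

All 1190×0.101 = 120.19 kg/min of lactose reaches S10, so S10 = 120.19/0.126 = 953.89 kg/min and vapour = 236.11 kg/min.
The evaporator receives (1−α)·1190 of feed at 0.899 water and removes 0.896 of that water:
0.896×0.899×(1−α)×1190 = 236.11
(1−α) = 236.11/958.55 = 0.2463;  α = 0.7537.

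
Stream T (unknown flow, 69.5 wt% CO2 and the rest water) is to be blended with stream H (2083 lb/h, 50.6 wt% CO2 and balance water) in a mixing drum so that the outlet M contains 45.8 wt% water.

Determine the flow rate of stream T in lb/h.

Let T be the unknown flow. Total out = 2083 + T.
water balance: 1029 + 0.305·T = 0.458·(2083 + T)
(0.305 − 0.458)·T = 0.458×2083 − 1029 = -74.988
T = -74.988 / -0.153 = 490.12 lb/h

490.1 lb/h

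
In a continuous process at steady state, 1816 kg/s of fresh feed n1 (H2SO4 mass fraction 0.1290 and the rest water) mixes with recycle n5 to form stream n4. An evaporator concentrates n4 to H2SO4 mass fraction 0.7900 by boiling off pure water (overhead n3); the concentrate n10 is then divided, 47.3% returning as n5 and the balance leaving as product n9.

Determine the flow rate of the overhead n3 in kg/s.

1519 kg/s

Overall H2SO4 balance (none leaves overhead): H2SO4 in fresh feed = H2SO4 in product, i.e. 1816×0.129 = (1−0.473)·n10·0.790.
n10 = 234.26/(0.790×0.527) = 562.69 kg/s.
Recycle n5 = 0.473×562.69 = 266.15 kg/s.
Combined feed n4 = 1816 + 266.15 = 2082.2 kg/s.
Overhead n3 = n4 − n10 = 2082.2 − 562.69 = 1519.5 kg/s.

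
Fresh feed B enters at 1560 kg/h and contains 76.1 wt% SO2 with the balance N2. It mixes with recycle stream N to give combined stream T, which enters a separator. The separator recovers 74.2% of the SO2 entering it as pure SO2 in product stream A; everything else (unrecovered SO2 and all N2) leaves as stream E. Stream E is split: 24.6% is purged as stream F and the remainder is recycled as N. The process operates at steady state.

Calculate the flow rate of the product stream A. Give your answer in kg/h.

SO2 in T: m_A = 1560×0.761 + (1−0.246)·(1−0.742)·m_A, so m_A = 1187.2/0.8055 = 1473.9 kg/h.
Product A = 0.742×1473.9 = 1093.6 kg/h.

1094 kg/h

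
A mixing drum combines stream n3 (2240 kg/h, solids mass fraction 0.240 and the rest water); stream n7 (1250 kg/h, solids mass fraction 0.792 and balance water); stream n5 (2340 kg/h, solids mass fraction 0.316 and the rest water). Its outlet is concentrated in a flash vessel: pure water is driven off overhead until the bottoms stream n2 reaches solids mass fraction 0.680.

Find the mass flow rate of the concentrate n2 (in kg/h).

3334 kg/h

solids entering = 2240×0.240 + 1250×0.792 + 2340×0.316 = 2267 kg/h.
All solids reports to n2, so n2 = 2267/0.680 = 3333.9 kg/h.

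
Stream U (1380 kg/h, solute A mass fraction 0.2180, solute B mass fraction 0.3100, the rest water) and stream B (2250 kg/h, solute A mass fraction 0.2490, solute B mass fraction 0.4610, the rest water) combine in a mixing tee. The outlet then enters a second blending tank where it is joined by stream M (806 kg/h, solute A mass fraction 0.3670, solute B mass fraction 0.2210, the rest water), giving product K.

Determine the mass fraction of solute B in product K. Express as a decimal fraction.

Overall, product flow = 4436 kg/h.
solute B in = 1380×0.310 + 2250×0.461 + 806×0.221 = 1643.2 kg/h.
solute B fraction in K = 0.3704.

0.3704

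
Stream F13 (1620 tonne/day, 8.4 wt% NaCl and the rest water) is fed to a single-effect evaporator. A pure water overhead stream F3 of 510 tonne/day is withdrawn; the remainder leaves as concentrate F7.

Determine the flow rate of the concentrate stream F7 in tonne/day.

Concentrate = 1620 − 510 = 1110 tonne/day.

1110 tonne/day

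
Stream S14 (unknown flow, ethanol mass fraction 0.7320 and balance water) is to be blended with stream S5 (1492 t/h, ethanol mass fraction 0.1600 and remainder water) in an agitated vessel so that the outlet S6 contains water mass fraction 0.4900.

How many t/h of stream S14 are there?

2352 t/h

Let S14 be the unknown flow. Total out = 1492 + S14.
water balance: 1253.3 + 0.268·S14 = 0.490·(1492 + S14)
(0.268 − 0.490)·S14 = 0.490×1492 − 1253.3 = -522.2
S14 = -522.2 / -0.222 = 2352.3 t/h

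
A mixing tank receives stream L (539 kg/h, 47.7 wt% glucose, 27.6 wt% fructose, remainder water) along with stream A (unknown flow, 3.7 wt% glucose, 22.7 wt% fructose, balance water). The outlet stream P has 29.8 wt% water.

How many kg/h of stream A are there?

Let A be the unknown flow. Total out = 539 + A.
water balance: 133.13 + 0.736·A = 0.298·(539 + A)
(0.736 − 0.298)·A = 0.298×539 − 133.13 = 27.489
A = 27.489 / 0.438 = 62.76 kg/h

62.76 kg/h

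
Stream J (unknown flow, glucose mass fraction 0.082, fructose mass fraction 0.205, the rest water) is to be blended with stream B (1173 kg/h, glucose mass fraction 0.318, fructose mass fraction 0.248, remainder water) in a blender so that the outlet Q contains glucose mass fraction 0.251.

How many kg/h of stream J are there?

465 kg/h

Let J be the unknown flow. Total out = 1173 + J.
glucose balance: 373.01 + 0.082·J = 0.251·(1173 + J)
(0.082 − 0.251)·J = 0.251×1173 − 373.01 = -78.591
J = -78.591 / -0.169 = 465.04 kg/h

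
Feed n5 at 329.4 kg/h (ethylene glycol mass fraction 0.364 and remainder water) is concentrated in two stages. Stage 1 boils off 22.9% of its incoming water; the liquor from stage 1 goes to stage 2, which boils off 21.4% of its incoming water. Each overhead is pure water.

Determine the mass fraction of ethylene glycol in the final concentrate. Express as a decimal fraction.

water in feed = 329.4×0.636 = 209.5 kg/h.
After stage 1: water left = (1−0.229)×209.5 = 161.52; stream total = 281.42 kg/h.
After stage 2: water left = (1−0.214)×161.52 = 126.96; final concentrate = 246.86 kg/h.
ethylene glycol fraction = 119.9/246.86 = 0.486.

0.486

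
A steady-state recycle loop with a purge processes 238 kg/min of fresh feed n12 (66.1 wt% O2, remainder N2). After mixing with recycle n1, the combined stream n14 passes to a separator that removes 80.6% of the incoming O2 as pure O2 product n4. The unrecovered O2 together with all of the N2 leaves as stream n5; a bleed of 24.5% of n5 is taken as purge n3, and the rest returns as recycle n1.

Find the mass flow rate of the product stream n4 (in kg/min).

O2 in n14: m_A = 238×0.661 + (1−0.245)·(1−0.806)·m_A, so m_A = 157.32/0.8535 = 184.31 kg/min.
Product n4 = 0.806×184.31 = 148.56 kg/min.

148.6 kg/min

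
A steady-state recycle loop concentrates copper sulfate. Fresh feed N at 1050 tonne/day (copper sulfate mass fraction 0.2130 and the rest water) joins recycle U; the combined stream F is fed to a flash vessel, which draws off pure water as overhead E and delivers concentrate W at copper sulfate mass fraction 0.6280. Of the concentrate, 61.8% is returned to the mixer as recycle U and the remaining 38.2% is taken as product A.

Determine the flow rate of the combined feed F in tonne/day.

Overall copper sulfate balance (none leaves overhead): copper sulfate in fresh feed = copper sulfate in product, i.e. 1050×0.213 = (1−0.618)·W·0.628.
W = 223.65/(0.628×0.382) = 932.28 tonne/day.
Recycle U = 0.618×932.28 = 576.15 tonne/day.
Combined feed F = 1050 + 576.15 = 1626.1 tonne/day.

1626 tonne/day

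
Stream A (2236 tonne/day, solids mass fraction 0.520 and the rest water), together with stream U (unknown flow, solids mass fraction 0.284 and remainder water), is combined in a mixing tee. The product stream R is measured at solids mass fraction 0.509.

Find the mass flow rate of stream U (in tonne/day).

Let U be the unknown flow. Total out = 2236 + U.
solids balance: 1162.7 + 0.284·U = 0.509·(2236 + U)
(0.284 − 0.509)·U = 0.509×2236 − 1162.7 = -24.596
U = -24.596 / -0.225 = 109.32 tonne/day

109.3 tonne/day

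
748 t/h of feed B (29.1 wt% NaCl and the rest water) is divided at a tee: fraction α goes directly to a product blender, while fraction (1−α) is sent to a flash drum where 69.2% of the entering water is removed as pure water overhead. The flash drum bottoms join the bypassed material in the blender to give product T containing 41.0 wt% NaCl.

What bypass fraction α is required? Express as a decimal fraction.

All 748×0.291 = 217.67 t/h of NaCl reaches T, so T = 217.67/0.410 = 530.9 t/h and vapour = 217.1 t/h.
The evaporator receives (1−α)·748 of feed at 0.709 water and removes 0.692 of that water:
0.692×0.709×(1−α)×748 = 217.1
(1−α) = 217.1/366.99 = 0.5916;  α = 0.4084.

0.408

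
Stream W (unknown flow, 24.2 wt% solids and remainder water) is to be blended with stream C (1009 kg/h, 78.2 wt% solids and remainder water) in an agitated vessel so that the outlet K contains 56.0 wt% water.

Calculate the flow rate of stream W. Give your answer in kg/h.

1743 kg/h

Let W be the unknown flow. Total out = 1009 + W.
water balance: 219.96 + 0.758·W = 0.560·(1009 + W)
(0.758 − 0.560)·W = 0.560×1009 − 219.96 = 345.08
W = 345.08 / 0.198 = 1742.8 kg/h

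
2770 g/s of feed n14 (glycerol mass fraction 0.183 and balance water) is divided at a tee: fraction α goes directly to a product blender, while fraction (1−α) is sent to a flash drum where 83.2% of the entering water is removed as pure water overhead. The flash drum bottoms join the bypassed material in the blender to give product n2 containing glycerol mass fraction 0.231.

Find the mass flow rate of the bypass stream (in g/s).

All 2770×0.183 = 506.91 g/s of glycerol reaches n2, so n2 = 506.91/0.231 = 2194.4 g/s and vapour = 575.58 g/s.
The evaporator receives (1−α)·2770 of feed at 0.817 water and removes 0.832 of that water:
0.832×0.817×(1−α)×2770 = 575.58
(1−α) = 575.58/1882.9 = 0.3057;  α = 0.6943.
Bypass flow = 0.6943×2770 = 1923.2 g/s.

1923 g/s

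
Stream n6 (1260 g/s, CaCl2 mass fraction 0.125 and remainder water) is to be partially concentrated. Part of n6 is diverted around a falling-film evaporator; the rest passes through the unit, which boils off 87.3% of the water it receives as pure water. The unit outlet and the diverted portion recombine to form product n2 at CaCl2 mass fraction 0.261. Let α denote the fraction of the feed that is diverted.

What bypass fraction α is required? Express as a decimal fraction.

0.318

All 1260×0.125 = 157.5 g/s of CaCl2 reaches n2, so n2 = 157.5/0.261 = 603.45 g/s and vapour = 656.55 g/s.
The evaporator receives (1−α)·1260 of feed at 0.875 water and removes 0.873 of that water:
0.873×0.875×(1−α)×1260 = 656.55
(1−α) = 656.55/962.48 = 0.6821;  α = 0.3179.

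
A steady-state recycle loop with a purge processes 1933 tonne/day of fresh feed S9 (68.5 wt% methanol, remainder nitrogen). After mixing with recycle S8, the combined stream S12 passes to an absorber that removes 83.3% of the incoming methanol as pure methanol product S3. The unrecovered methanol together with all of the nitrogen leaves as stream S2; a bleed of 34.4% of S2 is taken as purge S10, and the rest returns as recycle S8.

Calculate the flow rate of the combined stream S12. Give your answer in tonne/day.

3257 tonne/day

nitrogen enters only via S9 and leaves only via the purge: 1933×0.315 = 0.344×(nitrogen in S2), and the absorber passes all nitrogen, so nitrogen in S12 = nitrogen in S2 = 1770 tonne/day.
methanol in S12: m_A = 1933×0.685 + (1−0.344)·(1−0.833)·m_A, so m_A = 1324.1/0.8904 = 1487 tonne/day.
S12 = 1487 + 1770 = 3257.1 tonne/day.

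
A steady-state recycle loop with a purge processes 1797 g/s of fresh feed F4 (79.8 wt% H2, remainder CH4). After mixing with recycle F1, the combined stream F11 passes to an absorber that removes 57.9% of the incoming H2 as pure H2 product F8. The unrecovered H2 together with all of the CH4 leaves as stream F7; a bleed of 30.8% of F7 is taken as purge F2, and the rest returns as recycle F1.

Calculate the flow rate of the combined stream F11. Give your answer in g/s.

3202 g/s

CH4 enters only via F4 and leaves only via the purge: 1797×0.202 = 0.308×(CH4 in F7), and the absorber passes all CH4, so CH4 in F11 = CH4 in F7 = 1178.6 g/s.
H2 in F11: m_A = 1797×0.798 + (1−0.308)·(1−0.579)·m_A, so m_A = 1434/0.7087 = 2023.5 g/s.
F11 = 2023.5 + 1178.6 = 3202.1 g/s.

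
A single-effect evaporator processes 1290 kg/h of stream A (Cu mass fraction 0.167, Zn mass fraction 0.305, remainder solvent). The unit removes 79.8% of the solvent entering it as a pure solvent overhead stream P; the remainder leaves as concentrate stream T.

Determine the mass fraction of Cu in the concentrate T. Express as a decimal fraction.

Cu is not removed: 1290×0.167 = 215.43 kg/h of Cu enters T.
solvent entering = 1290×0.528 = 681.12 kg/h; overhead removed = 0.798×681.12 = 543.53 kg/h.
Concentrate = 1290 − 543.53 = 746.47 kg/h.
Mass fraction = 215.43/746.47 = 0.289.

0.289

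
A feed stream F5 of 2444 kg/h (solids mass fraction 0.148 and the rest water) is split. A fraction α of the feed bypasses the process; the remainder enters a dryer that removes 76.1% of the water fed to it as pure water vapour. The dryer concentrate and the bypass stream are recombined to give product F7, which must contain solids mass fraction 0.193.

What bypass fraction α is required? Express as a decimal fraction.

0.640

All 2444×0.148 = 361.71 kg/h of solids reaches F7, so F7 = 361.71/0.193 = 1874.2 kg/h and vapour = 569.84 kg/h.
The evaporator receives (1−α)·2444 of feed at 0.852 water and removes 0.761 of that water:
0.761×0.852×(1−α)×2444 = 569.84
(1−α) = 569.84/1584.6 = 0.3596;  α = 0.6404.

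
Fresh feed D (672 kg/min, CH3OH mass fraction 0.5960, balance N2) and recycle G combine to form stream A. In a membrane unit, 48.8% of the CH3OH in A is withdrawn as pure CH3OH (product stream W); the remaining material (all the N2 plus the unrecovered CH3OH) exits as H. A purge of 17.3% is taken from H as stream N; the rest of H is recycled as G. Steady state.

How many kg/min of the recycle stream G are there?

1592 kg/min

N2 enters only via D and leaves only via the purge: 672×0.404 = 0.173×(N2 in H), and the membrane unit passes all N2, so N2 in A = N2 in H = 1569.3 kg/min.
CH3OH in A: m_A = 672×0.596 + (1−0.173)·(1−0.488)·m_A, so m_A = 400.51/0.5766 = 694.64 kg/min.
H = (1−0.488)×694.64 + 1569.3 = 1924.9 kg/min.
Recycle G = (1−0.173)×1924.9 = 1591.9 kg/min.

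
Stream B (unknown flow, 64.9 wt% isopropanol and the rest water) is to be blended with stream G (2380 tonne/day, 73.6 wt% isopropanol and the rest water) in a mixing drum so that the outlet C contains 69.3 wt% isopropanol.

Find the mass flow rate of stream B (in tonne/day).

2326 tonne/day

Let B be the unknown flow. Total out = 2380 + B.
isopropanol balance: 1751.7 + 0.649·B = 0.693·(2380 + B)
(0.649 − 0.693)·B = 0.693×2380 − 1751.7 = -102.34
B = -102.34 / -0.044 = 2325.9 tonne/day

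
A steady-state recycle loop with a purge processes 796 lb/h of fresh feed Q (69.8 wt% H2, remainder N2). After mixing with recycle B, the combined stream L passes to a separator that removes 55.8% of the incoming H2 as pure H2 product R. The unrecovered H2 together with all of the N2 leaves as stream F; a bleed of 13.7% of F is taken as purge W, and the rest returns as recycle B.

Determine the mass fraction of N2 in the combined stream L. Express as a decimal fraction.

N2 enters only via Q and leaves only via the purge: 796×0.302 = 0.137×(N2 in F), and the separator passes all N2, so N2 in L = N2 in F = 1754.7 lb/h.
H2 in L: m_A = 796×0.698 + (1−0.137)·(1−0.558)·m_A, so m_A = 555.61/0.6186 = 898.24 lb/h.
L = 898.24 + 1754.7 = 2652.9 lb/h.
N2 fraction in L = 1754.7/2652.9 = 0.661.

0.661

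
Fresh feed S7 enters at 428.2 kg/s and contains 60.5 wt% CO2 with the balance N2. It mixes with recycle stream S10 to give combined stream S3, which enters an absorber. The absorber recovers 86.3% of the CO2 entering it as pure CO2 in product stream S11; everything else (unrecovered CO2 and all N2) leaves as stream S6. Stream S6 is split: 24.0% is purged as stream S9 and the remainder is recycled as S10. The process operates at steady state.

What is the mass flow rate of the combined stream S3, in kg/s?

N2 enters only via S7 and leaves only via the purge: 428.2×0.395 = 0.240×(N2 in S6), and the absorber passes all N2, so N2 in S3 = N2 in S6 = 704.75 kg/s.
CO2 in S3: m_A = 428.2×0.605 + (1−0.240)·(1−0.863)·m_A, so m_A = 259.06/0.8959 = 289.17 kg/s.
S3 = 289.17 + 704.75 = 993.92 kg/s.

993.9 kg/s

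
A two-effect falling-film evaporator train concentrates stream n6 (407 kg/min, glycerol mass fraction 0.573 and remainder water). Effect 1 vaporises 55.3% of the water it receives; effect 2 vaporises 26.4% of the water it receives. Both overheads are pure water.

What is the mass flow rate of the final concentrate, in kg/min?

290.4 kg/min

water in feed = 407×0.427 = 173.79 kg/min.
After stage 1: water left = (1−0.553)×173.79 = 77.684; stream total = 310.89 kg/min.
After stage 2: water left = (1−0.264)×77.684 = 57.175; final concentrate = 290.39 kg/min.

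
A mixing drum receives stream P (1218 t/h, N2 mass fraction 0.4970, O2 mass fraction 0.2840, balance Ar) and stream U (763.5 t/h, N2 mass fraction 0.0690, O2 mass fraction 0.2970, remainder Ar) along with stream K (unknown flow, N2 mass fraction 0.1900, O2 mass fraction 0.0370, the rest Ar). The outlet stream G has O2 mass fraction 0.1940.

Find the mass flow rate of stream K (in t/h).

1199 t/h

Let K be the unknown flow. Total out = 1981.5 + K.
O2 balance: 572.67 + 0.037·K = 0.194·(1981.5 + K)
(0.037 − 0.194)·K = 0.194×1981.5 − 572.67 = -188.26
K = -188.26 / -0.157 = 1199.1 t/h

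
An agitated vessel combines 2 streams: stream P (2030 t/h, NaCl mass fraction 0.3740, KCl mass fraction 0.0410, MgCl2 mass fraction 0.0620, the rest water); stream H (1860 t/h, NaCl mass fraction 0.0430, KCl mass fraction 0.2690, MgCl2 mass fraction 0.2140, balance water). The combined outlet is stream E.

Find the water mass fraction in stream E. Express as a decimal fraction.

0.4996

Total flow out = 2030 + 1860 = 3890 t/h.
water in = 2030×0.523 + 1860×0.474 = 1943.3 t/h.
water mass fraction in E = 1943.3/3890 = 0.4996.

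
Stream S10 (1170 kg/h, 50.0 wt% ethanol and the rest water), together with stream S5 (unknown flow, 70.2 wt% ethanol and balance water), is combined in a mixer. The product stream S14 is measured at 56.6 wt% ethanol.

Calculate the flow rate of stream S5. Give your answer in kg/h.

567.8 kg/h

Let S5 be the unknown flow. Total out = 1170 + S5.
ethanol balance: 585 + 0.702·S5 = 0.566·(1170 + S5)
(0.702 − 0.566)·S5 = 0.566×1170 − 585 = 77.22
S5 = 77.22 / 0.136 = 567.79 kg/h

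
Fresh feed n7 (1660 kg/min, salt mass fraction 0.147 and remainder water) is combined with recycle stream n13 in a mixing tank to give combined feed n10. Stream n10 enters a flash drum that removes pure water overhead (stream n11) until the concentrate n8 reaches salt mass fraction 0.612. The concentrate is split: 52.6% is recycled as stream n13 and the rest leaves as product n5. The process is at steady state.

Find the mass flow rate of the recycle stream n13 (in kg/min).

442.5 kg/min

Overall salt balance (none leaves overhead): salt in fresh feed = salt in product, i.e. 1660×0.147 = (1−0.526)·n8·0.612.
n8 = 244.02/(0.612×0.474) = 841.19 kg/min.
Recycle n13 = 0.526×841.19 = 442.47 kg/min.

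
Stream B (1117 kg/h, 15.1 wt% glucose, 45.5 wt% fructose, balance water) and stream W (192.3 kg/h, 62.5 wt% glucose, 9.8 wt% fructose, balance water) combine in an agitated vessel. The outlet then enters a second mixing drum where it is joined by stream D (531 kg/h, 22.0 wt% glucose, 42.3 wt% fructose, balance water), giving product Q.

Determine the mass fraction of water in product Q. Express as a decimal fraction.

0.371

Overall, product flow = 1840.3 kg/h.
water in = 1117×0.394 + 192.3×0.277 + 531×0.357 = 682.93 kg/h.
water fraction in Q = 0.371.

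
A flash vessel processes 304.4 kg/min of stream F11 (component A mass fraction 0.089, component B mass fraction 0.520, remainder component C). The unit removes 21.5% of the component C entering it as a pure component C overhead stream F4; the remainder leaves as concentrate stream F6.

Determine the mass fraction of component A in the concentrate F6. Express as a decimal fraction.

0.097

component A is not removed: 304.4×0.089 = 27.092 kg/min of component A enters F6.
component C entering = 304.4×0.391 = 119.02 kg/min; overhead removed = 0.215×119.02 = 25.589 kg/min.
Concentrate = 304.4 − 25.589 = 278.81 kg/min.
Mass fraction = 27.092/278.81 = 0.097.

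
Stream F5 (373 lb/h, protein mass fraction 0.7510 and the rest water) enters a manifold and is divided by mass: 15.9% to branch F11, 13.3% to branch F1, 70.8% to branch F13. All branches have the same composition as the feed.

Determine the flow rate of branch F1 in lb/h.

49.61 lb/h

Branch F1 flow = 0.133×373 = 49.609 lb/h.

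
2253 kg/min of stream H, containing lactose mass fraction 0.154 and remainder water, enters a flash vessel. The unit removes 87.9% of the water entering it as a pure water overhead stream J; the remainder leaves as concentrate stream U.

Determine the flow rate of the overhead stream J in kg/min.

water entering = 2253×0.846 = 1906 kg/min; overhead removed = 0.879×1906 = 1675.4 kg/min.

1675 kg/min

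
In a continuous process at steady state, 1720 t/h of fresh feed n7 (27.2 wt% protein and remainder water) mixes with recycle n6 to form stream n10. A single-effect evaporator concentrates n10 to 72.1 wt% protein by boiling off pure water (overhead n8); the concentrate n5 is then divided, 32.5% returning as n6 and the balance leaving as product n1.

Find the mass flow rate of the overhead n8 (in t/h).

Overall protein balance (none leaves overhead): protein in fresh feed = protein in product, i.e. 1720×0.272 = (1−0.325)·n5·0.721.
n5 = 467.84/(0.721×0.675) = 961.3 t/h.
Recycle n6 = 0.325×961.3 = 312.42 t/h.
Combined feed n10 = 1720 + 312.42 = 2032.4 t/h.
Overhead n8 = n10 − n5 = 2032.4 − 961.3 = 1071.1 t/h.

1071 t/h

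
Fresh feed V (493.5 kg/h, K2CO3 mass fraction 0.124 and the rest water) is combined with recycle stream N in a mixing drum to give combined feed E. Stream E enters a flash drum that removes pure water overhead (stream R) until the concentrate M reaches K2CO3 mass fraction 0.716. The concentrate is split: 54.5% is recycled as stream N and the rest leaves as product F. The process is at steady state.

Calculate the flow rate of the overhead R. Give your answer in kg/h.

408 kg/h

Overall K2CO3 balance (none leaves overhead): K2CO3 in fresh feed = K2CO3 in product, i.e. 493.5×0.124 = (1−0.545)·M·0.716.
M = 61.194/(0.716×0.455) = 187.84 kg/h.
Recycle N = 0.545×187.84 = 102.37 kg/h.
Combined feed E = 493.5 + 102.37 = 595.87 kg/h.
Overhead R = E − M = 595.87 − 187.84 = 408.03 kg/h.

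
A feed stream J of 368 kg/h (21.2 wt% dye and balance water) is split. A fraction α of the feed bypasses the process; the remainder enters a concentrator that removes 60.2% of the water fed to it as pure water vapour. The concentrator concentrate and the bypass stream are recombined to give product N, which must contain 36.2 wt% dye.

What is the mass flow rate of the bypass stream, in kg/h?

46.55 kg/h

All 368×0.212 = 78.016 kg/h of dye reaches N, so N = 78.016/0.362 = 215.51 kg/h and vapour = 152.49 kg/h.
The evaporator receives (1−α)·368 of feed at 0.788 water and removes 0.602 of that water:
0.602×0.788×(1−α)×368 = 152.49
(1−α) = 152.49/174.57 = 0.8735;  α = 0.1265.
Bypass flow = 0.1265×368 = 46.554 kg/h.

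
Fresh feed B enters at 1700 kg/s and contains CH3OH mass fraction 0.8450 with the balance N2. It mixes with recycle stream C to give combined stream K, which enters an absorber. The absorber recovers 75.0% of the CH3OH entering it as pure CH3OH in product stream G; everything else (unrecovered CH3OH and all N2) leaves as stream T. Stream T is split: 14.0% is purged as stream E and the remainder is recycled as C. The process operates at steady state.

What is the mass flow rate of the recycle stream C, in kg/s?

2012 kg/s

N2 enters only via B and leaves only via the purge: 1700×0.155 = 0.140×(N2 in T), and the absorber passes all N2, so N2 in K = N2 in T = 1882.1 kg/s.
CH3OH in K: m_A = 1700×0.845 + (1−0.140)·(1−0.750)·m_A, so m_A = 1436.5/0.7850 = 1829.9 kg/s.
T = (1−0.750)×1829.9 + 1882.1 = 2339.6 kg/s.
Recycle C = (1−0.140)×2339.6 = 2012.1 kg/s.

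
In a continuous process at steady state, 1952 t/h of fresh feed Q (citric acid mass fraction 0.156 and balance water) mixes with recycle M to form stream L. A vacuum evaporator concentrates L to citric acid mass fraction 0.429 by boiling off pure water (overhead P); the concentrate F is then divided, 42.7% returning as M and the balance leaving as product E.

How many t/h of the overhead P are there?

1242 t/h

Overall citric acid balance (none leaves overhead): citric acid in fresh feed = citric acid in product, i.e. 1952×0.156 = (1−0.427)·F·0.429.
F = 304.51/(0.429×0.573) = 1238.8 t/h.
Recycle M = 0.427×1238.8 = 528.96 t/h.
Combined feed L = 1952 + 528.96 = 2481 t/h.
Overhead P = L − F = 2481 − 1238.8 = 1242.2 t/h.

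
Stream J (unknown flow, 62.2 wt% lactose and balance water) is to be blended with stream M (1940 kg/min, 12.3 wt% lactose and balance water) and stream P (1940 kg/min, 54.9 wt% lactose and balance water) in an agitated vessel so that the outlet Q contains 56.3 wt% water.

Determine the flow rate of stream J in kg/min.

2118 kg/min

Let J be the unknown flow. Total out = 3880 + J.
water balance: 2576.3 + 0.378·J = 0.563·(3880 + J)
(0.378 − 0.563)·J = 0.563×3880 − 2576.3 = -391.88
J = -391.88 / -0.185 = 2118.3 kg/min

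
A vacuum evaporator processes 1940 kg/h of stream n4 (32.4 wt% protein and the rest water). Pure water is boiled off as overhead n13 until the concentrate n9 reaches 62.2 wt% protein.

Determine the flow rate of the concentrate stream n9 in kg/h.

1011 kg/h

protein is conserved: 1940×0.324 = 628.56 kg/h all reports to the concentrate.
Concentrate = 628.56/(target fraction) = 1010.5 kg/h.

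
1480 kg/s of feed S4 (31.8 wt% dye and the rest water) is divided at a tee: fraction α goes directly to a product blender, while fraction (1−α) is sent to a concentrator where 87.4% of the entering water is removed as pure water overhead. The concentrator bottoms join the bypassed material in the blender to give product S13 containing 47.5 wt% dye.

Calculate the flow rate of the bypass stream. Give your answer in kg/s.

All 1480×0.318 = 470.64 kg/s of dye reaches S13, so S13 = 470.64/0.475 = 990.82 kg/s and vapour = 489.18 kg/s.
The evaporator receives (1−α)·1480 of feed at 0.682 water and removes 0.874 of that water:
0.874×0.682×(1−α)×1480 = 489.18
(1−α) = 489.18/882.18 = 0.5545;  α = 0.4455.
Bypass flow = 0.4455×1480 = 659.32 kg/s.

659.3 kg/s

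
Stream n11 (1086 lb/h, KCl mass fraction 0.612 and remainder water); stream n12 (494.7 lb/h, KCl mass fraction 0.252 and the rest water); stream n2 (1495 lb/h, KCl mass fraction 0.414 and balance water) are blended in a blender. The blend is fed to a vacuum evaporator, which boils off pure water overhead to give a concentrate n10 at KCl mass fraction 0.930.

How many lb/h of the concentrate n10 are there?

KCl entering = 1086×0.612 + 494.7×0.252 + 1495×0.414 = 1408.2 lb/h.
All KCl reports to n10, so n10 = 1408.2/0.930 = 1514.2 lb/h.

1514 lb/h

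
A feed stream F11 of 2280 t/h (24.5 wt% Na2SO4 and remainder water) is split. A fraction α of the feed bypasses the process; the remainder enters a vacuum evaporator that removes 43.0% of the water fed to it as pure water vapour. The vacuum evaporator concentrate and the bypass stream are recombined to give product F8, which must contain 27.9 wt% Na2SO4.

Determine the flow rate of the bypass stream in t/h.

1424 t/h

All 2280×0.245 = 558.6 t/h of Na2SO4 reaches F8, so F8 = 558.6/0.279 = 2002.2 t/h and vapour = 277.85 t/h.
The evaporator receives (1−α)·2280 of feed at 0.755 water and removes 0.430 of that water:
0.430×0.755×(1−α)×2280 = 277.85
(1−α) = 277.85/740.2 = 0.3754;  α = 0.6246.
Bypass flow = 0.6246×2280 = 1424.2 t/h.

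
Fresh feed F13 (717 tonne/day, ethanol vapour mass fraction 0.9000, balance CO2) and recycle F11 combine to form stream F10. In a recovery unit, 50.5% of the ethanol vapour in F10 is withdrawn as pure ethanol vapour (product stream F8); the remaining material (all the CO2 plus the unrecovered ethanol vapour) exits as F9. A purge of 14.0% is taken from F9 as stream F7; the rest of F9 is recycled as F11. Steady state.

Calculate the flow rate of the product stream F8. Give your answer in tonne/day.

567.4 tonne/day

ethanol vapour in F10: m_A = 717×0.900 + (1−0.140)·(1−0.505)·m_A, so m_A = 645.3/0.5743 = 1123.6 tonne/day.
Product F8 = 0.505×1123.6 = 567.43 tonne/day.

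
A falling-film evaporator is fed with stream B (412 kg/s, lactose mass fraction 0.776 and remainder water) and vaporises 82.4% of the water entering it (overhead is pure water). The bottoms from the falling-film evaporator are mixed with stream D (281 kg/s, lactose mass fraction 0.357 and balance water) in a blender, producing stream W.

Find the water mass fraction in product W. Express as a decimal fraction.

Vapour removed = 0.824×0.224×412 = 76.045 kg/s; concentrate = 335.95 kg/s.
water reaching the mixer = 16.243 (from concentrate) + 281×0.643 = 196.93 kg/s.
Product flow = 335.95 + 281 = 616.95 kg/s; water fraction = 0.319.

0.319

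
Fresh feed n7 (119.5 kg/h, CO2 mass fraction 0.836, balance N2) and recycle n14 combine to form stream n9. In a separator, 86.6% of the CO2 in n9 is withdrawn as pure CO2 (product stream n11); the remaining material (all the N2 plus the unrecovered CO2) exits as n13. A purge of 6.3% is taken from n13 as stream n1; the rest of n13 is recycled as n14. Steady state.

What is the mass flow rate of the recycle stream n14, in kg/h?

305.8 kg/h

N2 enters only via n7 and leaves only via the purge: 119.5×0.164 = 0.063×(N2 in n13), and the separator passes all N2, so N2 in n9 = N2 in n13 = 311.08 kg/h.
CO2 in n9: m_A = 119.5×0.836 + (1−0.063)·(1−0.866)·m_A, so m_A = 99.902/0.8744 = 114.25 kg/h.
n13 = (1−0.866)×114.25 + 311.08 = 326.39 kg/h.
Recycle n14 = (1−0.063)×326.39 = 305.83 kg/h.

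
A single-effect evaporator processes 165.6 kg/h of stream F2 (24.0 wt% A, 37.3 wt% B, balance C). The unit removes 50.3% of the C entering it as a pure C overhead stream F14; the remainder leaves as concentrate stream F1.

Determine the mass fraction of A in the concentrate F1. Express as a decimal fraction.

0.298

A is not removed: 165.6×0.240 = 39.744 kg/h of A enters F1.
C entering = 165.6×0.387 = 64.087 kg/h; overhead removed = 0.503×64.087 = 32.236 kg/h.
Concentrate = 165.6 − 32.236 = 133.36 kg/h.
Mass fraction = 39.744/133.36 = 0.298.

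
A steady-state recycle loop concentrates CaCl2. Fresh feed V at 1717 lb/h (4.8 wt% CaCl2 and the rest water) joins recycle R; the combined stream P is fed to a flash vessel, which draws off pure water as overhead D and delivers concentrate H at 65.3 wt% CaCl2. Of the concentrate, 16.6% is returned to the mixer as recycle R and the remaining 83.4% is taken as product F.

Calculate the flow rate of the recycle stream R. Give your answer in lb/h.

25.12 lb/h

Overall CaCl2 balance (none leaves overhead): CaCl2 in fresh feed = CaCl2 in product, i.e. 1717×0.048 = (1−0.166)·H·0.653.
H = 82.416/(0.653×0.834) = 151.33 lb/h.
Recycle R = 0.166×151.33 = 25.121 lb/h.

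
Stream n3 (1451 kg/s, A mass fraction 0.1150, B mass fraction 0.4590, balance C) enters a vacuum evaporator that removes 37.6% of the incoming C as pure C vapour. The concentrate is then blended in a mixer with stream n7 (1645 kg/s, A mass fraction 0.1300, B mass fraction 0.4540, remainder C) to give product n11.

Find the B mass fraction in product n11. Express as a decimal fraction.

Vapour removed = 0.376×0.426×1451 = 232.42 kg/s; concentrate = 1218.6 kg/s.
B reaching the mixer = 666.01 (from concentrate) + 1645×0.454 = 1412.8 kg/s.
Product flow = 1218.6 + 1645 = 2863.6 kg/s; B fraction = 0.4934.

0.4934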